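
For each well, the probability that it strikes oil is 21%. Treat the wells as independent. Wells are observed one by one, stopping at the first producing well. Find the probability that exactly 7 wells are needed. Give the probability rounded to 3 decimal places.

0.051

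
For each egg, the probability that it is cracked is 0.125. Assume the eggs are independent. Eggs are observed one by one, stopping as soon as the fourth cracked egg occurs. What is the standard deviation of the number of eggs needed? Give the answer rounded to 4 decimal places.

Y = total eggs until the fourth success; negative binomial with r=4, p=0.125.
SD(Y) = √[r(1−p)/p²] = √(224.000000) = 14.966630

14.9666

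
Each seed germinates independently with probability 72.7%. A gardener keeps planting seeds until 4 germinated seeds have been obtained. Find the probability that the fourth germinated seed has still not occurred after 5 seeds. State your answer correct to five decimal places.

Needing more than 5 seeds ⇔ fewer than 4 successes in the first 5. With X ~ Binomial(5, 0.727), P(Y > 5) = P(X ≤ 3).
  k=0: C(5,0)·0.727^0·0.273^5 = 0.0015164
  k=1: C(5,1)·0.727^1·0.273^4 = 0.0201909
  k=2: C(5,2)·0.727^2·0.273^3 = 0.1075367
  k=3: C(5,3)·0.727^3·0.273^2 = 0.2863707
P(X ≤ 3) = 0.4156146

0.41561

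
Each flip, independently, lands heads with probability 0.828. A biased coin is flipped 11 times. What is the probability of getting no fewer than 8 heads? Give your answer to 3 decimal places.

X ~ Binomial(11, 0.828); P(X ≥ 8) = Σ C(11,k) p^k (1−p)^(11−k) over k:
  k=8: C(11,8)·0.828^8·0.172^3 = 0.18549
  k=9: C(11,9)·0.828^9·0.172^2 = 0.29764
  k=10: C(11,10)·0.828^10·0.172^1 = 0.28657
  k=11: C(11,11)·0.828^11·0.172^0 = 0.12541
Total = 0.89510

0.895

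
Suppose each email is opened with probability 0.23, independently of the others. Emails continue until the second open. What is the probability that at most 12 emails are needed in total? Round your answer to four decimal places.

Finishing within 12 emails ⇔ at least 2 successes in the first 12. With X ~ Binomial(12, 0.23), P(Y ≤ 12) = 1 − P(X ≤ 1).
  k=0: C(12,0)·0.23^0·0.77^12 = 0.043440
  k=1: C(12,1)·0.23^1·0.77^11 = 0.155707
1 − 0.199147 = 0.800853

0.8009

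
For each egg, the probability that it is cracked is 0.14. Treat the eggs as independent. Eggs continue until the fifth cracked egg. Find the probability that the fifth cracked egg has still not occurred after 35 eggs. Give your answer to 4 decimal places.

Needing more than 35 eggs ⇔ fewer than 5 successes in the first 35. With X ~ Binomial(35, 0.14), P(Y > 35) = P(X ≤ 4).
  k=0: C(35,0)·0.14^0·0.86^35 = 0.005099
  k=1: C(35,1)·0.14^1·0.86^34 = 0.029050
  k=2: C(35,2)·0.14^2·0.86^33 = 0.080394
  k=3: C(35,3)·0.14^3·0.86^32 = 0.143961
  k=4: C(35,4)·0.14^4·0.86^31 = 0.187484
P(X ≤ 4) = 0.445987

0.4460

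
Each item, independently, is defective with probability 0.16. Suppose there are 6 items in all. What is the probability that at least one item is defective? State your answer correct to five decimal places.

0.64870

P(at least one) = 1 − P(none) = 1 − (1 − 0.16)^6
= 1 − 0.3512980 = 0.6487020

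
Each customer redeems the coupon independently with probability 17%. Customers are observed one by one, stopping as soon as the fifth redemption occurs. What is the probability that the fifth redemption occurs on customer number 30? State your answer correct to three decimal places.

0.032

Y = trial on which the fifth success occurs; negative binomial, r=5, p=0.17.
P(Y=30) = C(29,4) · p^5 · (1−p)^25
= 23751 · 0.00014199 · 0.0094831 = 0.03198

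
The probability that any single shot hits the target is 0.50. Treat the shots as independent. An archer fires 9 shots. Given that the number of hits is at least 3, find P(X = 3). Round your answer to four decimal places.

X ~ Binomial(9, 0.50). Want P(X=3 | X≥3) = P(X=3) / P(X≥3).
P(X=3) = C(9,3)·0.50^3·0.50^6 = 0.164062
P(X≥3) = 1 − 0.001953 − 0.017578 − 0.070312 = 0.910156
Ratio = 0.164062 / 0.910156 = 0.180258

0.1803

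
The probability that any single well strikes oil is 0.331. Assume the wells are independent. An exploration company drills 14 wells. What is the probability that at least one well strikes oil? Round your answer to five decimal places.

0.99640

P(at least one) = 1 − P(none) = 1 − (1 − 0.331)^14
= 1 − 0.0035972 = 0.9964028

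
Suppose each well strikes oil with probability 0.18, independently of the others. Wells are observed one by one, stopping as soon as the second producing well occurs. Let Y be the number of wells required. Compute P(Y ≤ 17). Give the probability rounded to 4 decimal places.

Finishing within 17 wells ⇔ at least 2 successes in the first 17. With X ~ Binomial(17, 0.18), P(Y ≤ 17) = 1 − P(X ≤ 1).
  k=0: C(17,0)·0.18^0·0.82^17 = 0.034264
  k=1: C(17,1)·0.18^1·0.82^16 = 0.127862
1 − 0.162126 = 0.837874

0.8379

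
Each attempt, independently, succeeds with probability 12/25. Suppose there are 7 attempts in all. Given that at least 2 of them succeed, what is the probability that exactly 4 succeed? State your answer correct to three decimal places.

0.283

X ~ Binomial(7, 0.48). Want P(X=4 | X≥2) = P(X=4) / P(X≥2).
P(X=4) = C(7,4)·0.48^4·0.52^3 = 0.26124
P(X≥2) = 1 − 0.01028 − 0.06643 = 0.92329
Ratio = 0.26124 / 0.92329 = 0.28295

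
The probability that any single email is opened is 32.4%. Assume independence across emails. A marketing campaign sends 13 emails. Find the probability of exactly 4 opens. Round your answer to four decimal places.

0.2323

X ~ Binomial(n=13, p=0.324).
P(X=4) = C(13,4) · p^4 · (1−p)^9
= 715 · 0.01102 · 0.02948 = 0.232277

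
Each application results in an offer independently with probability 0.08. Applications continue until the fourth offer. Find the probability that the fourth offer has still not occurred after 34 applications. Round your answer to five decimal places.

0.71245

Needing more than 34 applications ⇔ fewer than 4 successes in the first 34. With X ~ Binomial(34, 0.08), P(Y > 34) = P(X ≤ 3).
  k=0: C(34,0)·0.08^0·0.92^34 = 0.0587200
  k=1: C(34,1)·0.08^1·0.92^33 = 0.1736070
  k=2: C(34,2)·0.08^2·0.92^32 = 0.2490883
  k=3: C(34,3)·0.08^3·0.92^31 = 0.2310384
P(X ≤ 3) = 0.7124537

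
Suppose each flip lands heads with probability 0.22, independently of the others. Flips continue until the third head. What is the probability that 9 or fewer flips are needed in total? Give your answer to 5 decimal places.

Finishing within 9 flips ⇔ at least 3 successes in the first 9. With X ~ Binomial(9, 0.22), P(Y ≤ 9) = 1 − P(X ≤ 2).
  k=0: C(9,0)·0.22^0·0.78^9 = 0.1068689
  k=1: C(9,1)·0.22^1·0.78^8 = 0.2712826
  k=2: C(9,2)·0.22^2·0.78^7 = 0.3060625
1 − 0.6842140 = 0.3157860

0.31579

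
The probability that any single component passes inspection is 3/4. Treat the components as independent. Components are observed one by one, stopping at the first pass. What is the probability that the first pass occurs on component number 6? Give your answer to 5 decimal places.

0.00073

Geometric (trials to first success), p = 0.75.
P(Y = 6) = (1−p)^5 · p = 0.00097656 · 0.75 = 0.0007324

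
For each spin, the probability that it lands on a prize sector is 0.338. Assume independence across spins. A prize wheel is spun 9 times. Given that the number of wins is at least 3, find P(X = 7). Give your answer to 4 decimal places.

X ~ Binomial(9, 0.338). Want P(X=7 | X≥3) = P(X=7) / P(X≥3).
P(X=7) = C(9,7)·0.338^7·0.662^2 = 0.007951
P(X≥3) = 1 − 0.024419 − 0.112208 − 0.229162 = 0.634212
Ratio = 0.007951 / 0.634212 = 0.012537

0.0125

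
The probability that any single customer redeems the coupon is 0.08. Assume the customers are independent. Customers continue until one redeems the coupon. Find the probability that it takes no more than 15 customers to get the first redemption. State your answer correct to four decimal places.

0.7137

Y = number of customers to the first success; geometric, p = 0.08.
P(Y ≤ 15) = 1 − (1−p)^15 = 1 − 0.286297 = 0.713703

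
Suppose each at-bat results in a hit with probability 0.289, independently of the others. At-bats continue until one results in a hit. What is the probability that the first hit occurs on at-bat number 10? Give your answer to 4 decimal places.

0.0134

Geometric (trials to first success), p = 0.289.
P(Y = 10) = (1−p)^9 · p = 0.046433 · 0.289 = 0.013419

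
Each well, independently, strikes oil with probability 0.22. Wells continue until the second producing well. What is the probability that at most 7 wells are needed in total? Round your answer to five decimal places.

0.47754

Finishing within 7 wells ⇔ at least 2 successes in the first 7. With X ~ Binomial(7, 0.22), P(Y ≤ 7) = 1 − P(X ≤ 1).
  k=0: C(7,0)·0.22^0·0.78^7 = 0.1756557
  k=1: C(7,1)·0.22^1·0.78^6 = 0.3468074
1 − 0.5224631 = 0.4775369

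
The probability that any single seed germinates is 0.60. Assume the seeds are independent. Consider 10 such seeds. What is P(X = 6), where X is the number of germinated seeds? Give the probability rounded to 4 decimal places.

0.2508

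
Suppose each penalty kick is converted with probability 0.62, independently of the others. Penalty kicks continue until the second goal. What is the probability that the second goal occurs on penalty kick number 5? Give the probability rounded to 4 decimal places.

0.0844

Y = trial on which the second success occurs; negative binomial, r=2, p=0.62.
P(Y=5) = C(4,1) · p^2 · (1−p)^3
= 4 · 0.3844 · 0.054872 = 0.084371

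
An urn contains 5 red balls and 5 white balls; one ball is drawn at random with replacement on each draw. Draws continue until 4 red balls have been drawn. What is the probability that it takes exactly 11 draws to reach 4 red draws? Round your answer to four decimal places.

0.0586

Y = trial on which the fourth success occurs; negative binomial, r=4, p=0.50.
P(Y=11) = C(10,3) · p^4 · (1−p)^7
= 120 · 0.0625 · 0.0078125 = 0.058594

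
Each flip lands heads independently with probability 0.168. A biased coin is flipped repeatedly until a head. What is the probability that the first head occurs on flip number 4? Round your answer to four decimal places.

0.0968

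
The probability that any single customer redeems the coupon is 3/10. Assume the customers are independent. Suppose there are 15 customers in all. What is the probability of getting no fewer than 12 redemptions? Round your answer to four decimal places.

X ~ Binomial(15, 0.30); P(X ≥ 12) = Σ C(15,k) p^k (1−p)^(15−k) over k:
  k=12: C(15,12)·0.30^12·0.70^3 = 0.000083
  k=13: C(15,13)·0.30^13·0.70^2 = 0.000008
  k=14: C(15,14)·0.30^14·0.70^1 = 0.000001
  k=15: C(15,15)·0.30^15·0.70^0 = 0.000000
Total = 0.000092

0.0001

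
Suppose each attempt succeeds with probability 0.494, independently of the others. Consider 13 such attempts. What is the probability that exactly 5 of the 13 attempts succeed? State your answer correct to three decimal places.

X ~ Binomial(n=13, p=0.494).
P(X=5) = C(13,5) · p^5 · (1−p)^8
= 1287 · 0.029419 · 0.0042974 = 0.16271

0.163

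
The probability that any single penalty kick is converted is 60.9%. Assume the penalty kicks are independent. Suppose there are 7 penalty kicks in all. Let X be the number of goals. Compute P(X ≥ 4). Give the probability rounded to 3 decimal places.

X ~ Binomial(7, 0.609); P(X ≥ 4) = Σ C(7,k) p^k (1−p)^(7−k) over k:
  k=4: C(7,4)·0.609^4·0.391^3 = 0.28778
  k=5: C(7,5)·0.609^5·0.391^2 = 0.26894
  k=6: C(7,6)·0.609^6·0.391^1 = 0.13963
  k=7: C(7,7)·0.609^7·0.391^0 = 0.03107
Total = 0.72743

0.727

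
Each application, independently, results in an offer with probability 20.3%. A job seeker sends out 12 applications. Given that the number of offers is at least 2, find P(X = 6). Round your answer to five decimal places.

X ~ Binomial(12, 0.203). Want P(X=6 | X≥2) = P(X=6) / P(X≥2).
P(X=6) = C(12,6)·0.203^6·0.797^6 = 0.0165729
P(X≥2) = 1 − 0.0656901 − 0.2007792 = 0.7335307
Ratio = 0.0165729 / 0.7335307 = 0.0225933

0.02259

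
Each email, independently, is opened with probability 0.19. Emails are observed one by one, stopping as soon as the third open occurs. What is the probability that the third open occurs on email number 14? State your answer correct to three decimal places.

0.053

Y = trial on which the third success occurs; negative binomial, r=3, p=0.19.
P(Y=14) = C(13,2) · p^3 · (1−p)^11
= 78 · 0.006859 · 0.098477 = 0.05269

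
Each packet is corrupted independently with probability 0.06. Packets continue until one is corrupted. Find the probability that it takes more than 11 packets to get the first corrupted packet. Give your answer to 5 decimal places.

0.50630

Y = number of packets to the first success; geometric, p = 0.06.
P(Y > 11) = P(first 11 all fail) = (1−p)^11 = 0.5062982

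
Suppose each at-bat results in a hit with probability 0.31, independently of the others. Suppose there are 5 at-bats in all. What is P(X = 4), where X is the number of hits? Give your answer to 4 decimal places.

0.0319

X ~ Binomial(n=5, p=0.31).
P(X=4) = C(5,4) · p^4 · (1−p)^1
= 5 · 0.0092352 · 0.69 = 0.031861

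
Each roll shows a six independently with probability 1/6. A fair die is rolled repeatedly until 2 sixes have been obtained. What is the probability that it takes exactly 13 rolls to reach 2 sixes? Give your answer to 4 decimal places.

Y = trial on which the second success occurs; negative binomial, r=2, p=0.166667.
P(Y=13) = C(12,1) · p^2 · (1−p)^11
= 12 · 0.027778 · 0.13459 = 0.044863

0.0449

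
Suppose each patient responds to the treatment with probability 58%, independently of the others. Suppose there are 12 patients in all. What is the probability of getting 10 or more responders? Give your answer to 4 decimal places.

0.0642

X ~ Binomial(12, 0.58); P(X ≥ 10) = Σ C(12,k) p^k (1−p)^(12−k) over k:
  k=10: C(12,10)·0.58^10·0.42^2 = 0.050156
  k=11: C(12,11)·0.58^11·0.42^1 = 0.012593
  k=12: C(12,12)·0.58^12·0.42^0 = 0.001449
Total = 0.064198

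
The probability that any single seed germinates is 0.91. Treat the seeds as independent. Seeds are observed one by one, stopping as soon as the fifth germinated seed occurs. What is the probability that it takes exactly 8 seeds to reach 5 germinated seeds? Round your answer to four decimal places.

0.0159

Y = trial on which the fifth success occurs; negative binomial, r=5, p=0.91.
P(Y=8) = C(7,4) · p^5 · (1−p)^3
= 35 · 0.62403 · 0.000729 = 0.015922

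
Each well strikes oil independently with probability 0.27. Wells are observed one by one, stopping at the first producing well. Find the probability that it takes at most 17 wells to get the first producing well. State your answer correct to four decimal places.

0.9953

Y = number of wells to the first success; geometric, p = 0.27.
P(Y ≤ 17) = 1 − (1−p)^17 = 1 − 0.004748 = 0.995252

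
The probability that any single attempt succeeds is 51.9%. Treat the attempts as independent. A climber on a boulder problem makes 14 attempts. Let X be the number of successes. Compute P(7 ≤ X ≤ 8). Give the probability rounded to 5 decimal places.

X ~ Binomial(14, 0.519); P(7 ≤ X ≤ 8) = Σ C(14,k) p^k (1−p)^(14−k) over k:
  k=7: C(14,7)·0.519^7·0.481^7 = 0.2073645
  k=8: C(14,8)·0.519^8·0.481^6 = 0.1957783
Total = 0.4031428

0.40314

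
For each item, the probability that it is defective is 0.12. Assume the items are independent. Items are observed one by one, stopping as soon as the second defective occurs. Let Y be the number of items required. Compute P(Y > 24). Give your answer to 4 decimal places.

0.1987

Needing more than 24 items ⇔ fewer than 2 successes in the first 24. With X ~ Binomial(24, 0.12), P(Y > 24) = P(X ≤ 1).
  k=0: C(24,0)·0.12^0·0.88^24 = 0.046514
  k=1: C(24,1)·0.12^1·0.88^23 = 0.152228
P(X ≤ 1) = 0.198742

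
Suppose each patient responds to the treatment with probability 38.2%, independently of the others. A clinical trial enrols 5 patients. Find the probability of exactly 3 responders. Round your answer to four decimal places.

X ~ Binomial(n=5, p=0.382).
P(X=3) = C(5,3) · p^3 · (1−p)^2
= 10 · 0.055743 · 0.38192 = 0.212896

0.2129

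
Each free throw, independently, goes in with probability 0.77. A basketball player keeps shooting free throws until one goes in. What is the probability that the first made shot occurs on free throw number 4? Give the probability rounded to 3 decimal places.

Geometric (trials to first success), p = 0.77.
P(Y = 4) = (1−p)^3 · p = 0.012167 · 0.77 = 0.00937

0.009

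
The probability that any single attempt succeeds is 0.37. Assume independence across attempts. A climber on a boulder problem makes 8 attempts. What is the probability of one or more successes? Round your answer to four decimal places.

P(at least one) = 1 − P(none) = 1 − (1 − 0.37)^8
= 1 − 0.024816 = 0.975184

0.9752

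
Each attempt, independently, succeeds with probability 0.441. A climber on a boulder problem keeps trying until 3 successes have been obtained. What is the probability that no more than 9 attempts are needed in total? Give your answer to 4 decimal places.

Finishing within 9 attempts ⇔ at least 3 successes in the first 9. With X ~ Binomial(9, 0.441), P(Y ≤ 9) = 1 − P(X ≤ 2).
  k=0: C(9,0)·0.441^0·0.559^9 = 0.005330
  k=1: C(9,1)·0.441^1·0.559^8 = 0.037842
  k=2: C(9,2)·0.441^2·0.559^7 = 0.119416
1 − 0.162588 = 0.837412

0.8374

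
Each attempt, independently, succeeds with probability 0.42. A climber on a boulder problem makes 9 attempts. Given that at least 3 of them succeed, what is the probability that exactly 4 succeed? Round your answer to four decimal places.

0.3201

X ~ Binomial(9, 0.42). Want P(X=4 | X≥3) = P(X=4) / P(X≥3).
P(X=4) = C(9,4)·0.42^4·0.58^5 = 0.257340
P(X≥3) = 1 − 0.007428 − 0.048408 − 0.140216 = 0.803949
Ratio = 0.257340 / 0.803949 = 0.320095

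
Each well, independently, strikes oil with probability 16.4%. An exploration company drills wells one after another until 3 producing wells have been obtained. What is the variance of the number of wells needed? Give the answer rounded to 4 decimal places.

93.2481

Y = total wells until the third success; negative binomial with r=3, p=0.164.
Var(Y) = r(1−p)/p² = 3·0.836 / 0.164² = 93.248067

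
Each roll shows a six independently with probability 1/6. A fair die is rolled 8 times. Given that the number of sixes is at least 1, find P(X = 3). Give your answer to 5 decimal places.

0.13577

X ~ Binomial(8, 0.166667). Want P(X=3 | X≥1) = P(X=3) / P(X≥1).
P(X=3) = C(8,3)·0.166667^3·0.833333^5 = 0.1041905
P(X≥1) = 1 − 0.2325680 = 0.7674320
Ratio = 0.1041905 / 0.7674320 = 0.1357651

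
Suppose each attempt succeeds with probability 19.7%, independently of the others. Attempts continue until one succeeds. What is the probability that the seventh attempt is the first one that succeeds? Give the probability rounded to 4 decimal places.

0.0528

Geometric (trials to first success), p = 0.197.
P(Y = 7) = (1−p)^6 · p = 0.2681 · 0.197 = 0.052815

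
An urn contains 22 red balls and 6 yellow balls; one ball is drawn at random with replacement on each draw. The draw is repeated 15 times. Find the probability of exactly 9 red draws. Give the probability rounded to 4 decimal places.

0.0553

X ~ Binomial(n=15, p=0.785714).
P(X=9) = C(15,9) · p^9 · (1−p)^6
= 5005 · 0.11413 · 9.6819e-05 = 0.055303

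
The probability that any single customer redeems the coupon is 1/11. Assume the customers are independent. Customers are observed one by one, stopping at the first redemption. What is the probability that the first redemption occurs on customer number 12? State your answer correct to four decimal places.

Geometric (trials to first success), p = 0.090909.
P(Y = 12) = (1−p)^11 · p = 0.35049 · 0.090909 = 0.031863

0.0319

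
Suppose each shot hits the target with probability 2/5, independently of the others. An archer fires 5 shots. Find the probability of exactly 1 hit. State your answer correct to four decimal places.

X ~ Binomial(n=5, p=0.40).
P(X=1) = C(5,1) · p^1 · (1−p)^4
= 5 · 0.4 · 0.1296 = 0.259200

0.2592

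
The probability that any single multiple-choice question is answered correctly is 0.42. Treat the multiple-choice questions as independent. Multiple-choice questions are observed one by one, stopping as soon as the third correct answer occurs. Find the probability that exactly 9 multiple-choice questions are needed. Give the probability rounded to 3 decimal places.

Y = trial on which the third success occurs; negative binomial, r=3, p=0.42.
P(Y=9) = C(8,2) · p^3 · (1−p)^6
= 28 · 0.074088 · 0.038069 = 0.07897

0.079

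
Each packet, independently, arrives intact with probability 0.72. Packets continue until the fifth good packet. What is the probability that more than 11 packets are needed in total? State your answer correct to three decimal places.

Needing more than 11 packets ⇔ fewer than 5 successes in the first 11. With X ~ Binomial(11, 0.72), P(Y > 11) = P(X ≤ 4).
  k=0: C(11,0)·0.72^0·0.28^11 = 0.00000
  k=1: C(11,1)·0.72^1·0.28^10 = 0.00002
  k=2: C(11,2)·0.72^2·0.28^9 = 0.00030
  k=3: C(11,3)·0.72^3·0.28^8 = 0.00233
  k=4: C(11,4)·0.72^4·0.28^7 = 0.01197
P(X ≤ 4) = 0.01462

0.015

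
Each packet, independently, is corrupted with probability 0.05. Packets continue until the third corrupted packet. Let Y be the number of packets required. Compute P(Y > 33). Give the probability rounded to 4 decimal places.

0.7728

Needing more than 33 packets ⇔ fewer than 3 successes in the first 33. With X ~ Binomial(33, 0.05), P(Y > 33) = P(X ≤ 2).
  k=0: C(33,0)·0.05^0·0.95^33 = 0.184026
  k=1: C(33,1)·0.05^1·0.95^32 = 0.319624
  k=2: C(33,2)·0.05^2·0.95^31 = 0.269157
P(X ≤ 2) = 0.772807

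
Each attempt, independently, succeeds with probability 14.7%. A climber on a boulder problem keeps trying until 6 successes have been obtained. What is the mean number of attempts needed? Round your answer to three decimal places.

Y = total attempts until the sixth success; negative binomial with r=6, p=0.147.
E[Y] = r / p = 6 / 0.147 = 40.81633

40.816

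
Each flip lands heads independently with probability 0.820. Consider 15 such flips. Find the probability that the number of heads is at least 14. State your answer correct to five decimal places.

X ~ Binomial(15, 0.82); P(X ≥ 14) = Σ C(15,k) p^k (1−p)^(15−k) over k:
  k=14: C(15,14)·0.82^14·0.18^1 = 0.1677868
  k=15: C(15,15)·0.82^15·0.18^0 = 0.0509575
Total = 0.2187442

0.21874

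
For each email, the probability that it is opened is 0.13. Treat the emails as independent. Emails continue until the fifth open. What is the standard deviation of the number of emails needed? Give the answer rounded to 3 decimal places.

16.044

Y = total emails until the fifth success; negative binomial with r=5, p=0.13.
SD(Y) = √[r(1−p)/p²] = √(257.39645) = 16.04358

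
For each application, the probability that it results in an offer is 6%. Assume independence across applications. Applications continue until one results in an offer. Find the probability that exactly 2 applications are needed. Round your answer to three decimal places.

Geometric (trials to first success), p = 0.06.
P(Y = 2) = (1−p)^1 · p = 0.94 · 0.06 = 0.05640

0.056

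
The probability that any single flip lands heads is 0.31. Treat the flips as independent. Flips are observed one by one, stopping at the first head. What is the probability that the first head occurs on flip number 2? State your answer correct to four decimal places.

Geometric (trials to first success), p = 0.31.
P(Y = 2) = (1−p)^1 · p = 0.69 · 0.31 = 0.213900

0.2139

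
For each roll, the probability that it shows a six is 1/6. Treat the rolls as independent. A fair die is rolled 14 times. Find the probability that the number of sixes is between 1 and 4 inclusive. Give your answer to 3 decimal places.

0.853

X ~ Binomial(14, 0.166667); P(1 ≤ X ≤ 4) = Σ C(14,k) p^k (1−p)^(14−k) over k:
  k=1: C(14,1)·0.166667^1·0.833333^13 = 0.21808
  k=2: C(14,2)·0.166667^2·0.833333^12 = 0.28351
  k=3: C(14,3)·0.166667^3·0.833333^11 = 0.22681
  k=4: C(14,4)·0.166667^4·0.833333^10 = 0.12474
Total = 0.85314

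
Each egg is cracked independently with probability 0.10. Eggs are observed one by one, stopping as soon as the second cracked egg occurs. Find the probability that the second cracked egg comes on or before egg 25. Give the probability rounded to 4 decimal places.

0.7288

Finishing within 25 eggs ⇔ at least 2 successes in the first 25. With X ~ Binomial(25, 0.10), P(Y ≤ 25) = 1 − P(X ≤ 1).
  k=0: C(25,0)·0.10^0·0.90^25 = 0.071790
  k=1: C(25,1)·0.10^1·0.90^24 = 0.199416
1 − 0.271206 = 0.728794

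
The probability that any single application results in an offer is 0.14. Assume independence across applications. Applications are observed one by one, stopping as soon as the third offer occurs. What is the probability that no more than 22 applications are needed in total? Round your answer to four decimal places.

Finishing within 22 applications ⇔ at least 3 successes in the first 22. With X ~ Binomial(22, 0.14), P(Y ≤ 22) = 1 − P(X ≤ 2).
  k=0: C(22,0)·0.14^0·0.86^22 = 0.036221
  k=1: C(22,1)·0.14^1·0.86^21 = 0.129723
  k=2: C(22,2)·0.14^2·0.86^20 = 0.221736
1 − 0.387681 = 0.612319

0.6123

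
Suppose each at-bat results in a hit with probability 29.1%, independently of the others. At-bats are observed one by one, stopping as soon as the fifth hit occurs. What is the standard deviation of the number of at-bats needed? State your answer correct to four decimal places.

6.4702

Y = total at-bats until the fifth success; negative binomial with r=5, p=0.291.
SD(Y) = √[r(1−p)/p²] = √(41.862992) = 6.470162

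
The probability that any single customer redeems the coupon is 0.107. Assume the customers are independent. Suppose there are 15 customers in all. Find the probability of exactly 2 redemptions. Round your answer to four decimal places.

0.2761

X ~ Binomial(n=15, p=0.107).
P(X=2) = C(15,2) · p^2 · (1−p)^13
= 105 · 0.011449 · 0.22965 = 0.276074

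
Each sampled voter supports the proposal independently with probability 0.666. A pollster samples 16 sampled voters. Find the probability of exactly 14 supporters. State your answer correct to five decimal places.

X ~ Binomial(n=16, p=0.666).
P(X=14) = C(16,14) · p^14 · (1−p)^2
= 120 · 0.0033778 · 0.11156 = 0.0452182

0.04522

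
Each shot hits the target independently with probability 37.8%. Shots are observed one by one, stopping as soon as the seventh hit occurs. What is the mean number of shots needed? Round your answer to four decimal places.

18.5185

Y = total shots until the seventh success; negative binomial with r=7, p=0.378.
E[Y] = r / p = 7 / 0.378 = 18.518519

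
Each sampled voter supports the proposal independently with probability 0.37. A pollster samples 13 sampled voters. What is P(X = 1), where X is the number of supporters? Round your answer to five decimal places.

X ~ Binomial(n=13, p=0.37).
P(X=1) = C(13,1) · p^1 · (1−p)^12
= 13 · 0.37 · 0.0039092 = 0.0188032

0.01880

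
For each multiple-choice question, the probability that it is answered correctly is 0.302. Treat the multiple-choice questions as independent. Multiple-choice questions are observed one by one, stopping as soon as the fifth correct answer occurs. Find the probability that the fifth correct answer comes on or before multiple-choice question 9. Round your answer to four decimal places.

Finishing within 9 multiple-choice questions ⇔ at least 5 successes in the first 9. With X ~ Binomial(9, 0.302), P(Y ≤ 9) = 1 − P(X ≤ 4).
  k=0: C(9,0)·0.302^0·0.698^9 = 0.039328
  k=1: C(9,1)·0.302^1·0.698^8 = 0.153141
  k=2: C(9,2)·0.302^2·0.698^7 = 0.265036
  k=3: C(9,3)·0.302^3·0.698^6 = 0.267567
  k=4: C(9,4)·0.302^4·0.698^5 = 0.173650
1 − 0.898722 = 0.101278

0.1013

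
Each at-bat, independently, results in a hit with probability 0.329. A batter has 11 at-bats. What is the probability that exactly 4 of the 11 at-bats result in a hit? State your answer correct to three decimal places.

X ~ Binomial(n=11, p=0.329).
P(X=4) = C(11,4) · p^4 · (1−p)^7
= 330 · 0.011716 · 0.061243 = 0.23679

0.237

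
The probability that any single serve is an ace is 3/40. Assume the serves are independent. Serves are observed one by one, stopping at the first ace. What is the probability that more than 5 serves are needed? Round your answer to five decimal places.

Y = number of serves to the first success; geometric, p = 0.075.
P(Y > 5) = P(first 5 all fail) = (1−p)^5 = 0.6771871

0.67719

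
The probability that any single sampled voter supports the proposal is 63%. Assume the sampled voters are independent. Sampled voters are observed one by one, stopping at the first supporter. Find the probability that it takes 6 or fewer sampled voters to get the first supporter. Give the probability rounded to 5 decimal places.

Y = number of sampled voters to the first success; geometric, p = 0.63.
P(Y ≤ 6) = 1 − (1−p)^6 = 1 − 0.0025657 = 0.9974343

0.99743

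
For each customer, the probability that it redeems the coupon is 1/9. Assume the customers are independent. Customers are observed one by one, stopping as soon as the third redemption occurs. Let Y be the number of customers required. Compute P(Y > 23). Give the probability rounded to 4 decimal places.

Needing more than 23 customers ⇔ fewer than 3 successes in the first 23. With X ~ Binomial(23, 0.111111), P(Y > 23) = P(X ≤ 2).
  k=0: C(23,0)·0.111111^0·0.888889^23 = 0.066603
  k=1: C(23,1)·0.111111^1·0.888889^22 = 0.191483
  k=2: C(23,2)·0.111111^2·0.888889^21 = 0.263289
P(X ≤ 2) = 0.521374

0.5214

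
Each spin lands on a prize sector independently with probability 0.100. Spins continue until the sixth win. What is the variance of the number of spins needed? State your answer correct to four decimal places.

Y = total spins until the sixth success; negative binomial with r=6, p=0.10.
Var(Y) = r(1−p)/p² = 6·0.90 / 0.10² = 540.000000

540.0000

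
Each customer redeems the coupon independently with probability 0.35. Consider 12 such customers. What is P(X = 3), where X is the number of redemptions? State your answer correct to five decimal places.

X ~ Binomial(n=12, p=0.35).
P(X=3) = C(12,3) · p^3 · (1−p)^9
= 220 · 0.042875 · 0.020712 = 0.1953651

0.19537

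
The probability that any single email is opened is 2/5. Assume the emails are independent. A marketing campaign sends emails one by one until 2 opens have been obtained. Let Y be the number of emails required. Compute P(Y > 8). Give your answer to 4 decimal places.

0.1064

Needing more than 8 emails ⇔ fewer than 2 successes in the first 8. With X ~ Binomial(8, 0.40), P(Y > 8) = P(X ≤ 1).
  k=0: C(8,0)·0.40^0·0.60^8 = 0.016796
  k=1: C(8,1)·0.40^1·0.60^7 = 0.089580
P(X ≤ 1) = 0.106376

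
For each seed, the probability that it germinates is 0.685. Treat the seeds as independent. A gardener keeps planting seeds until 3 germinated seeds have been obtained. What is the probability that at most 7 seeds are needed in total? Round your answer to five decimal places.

Finishing within 7 seeds ⇔ at least 3 successes in the first 7. With X ~ Binomial(7, 0.685), P(Y ≤ 7) = 1 − P(X ≤ 2).
  k=0: C(7,0)·0.685^0·0.315^7 = 0.0003077
  k=1: C(7,1)·0.685^1·0.315^6 = 0.0046844
  k=2: C(7,2)·0.685^2·0.315^5 = 0.0305600
1 − 0.0355521 = 0.9644479

0.96445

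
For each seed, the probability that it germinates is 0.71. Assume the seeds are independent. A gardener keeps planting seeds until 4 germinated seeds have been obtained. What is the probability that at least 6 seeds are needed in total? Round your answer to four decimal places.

0.4511

Needing more than 5 seeds ⇔ fewer than 4 successes in the first 5. With X ~ Binomial(5, 0.71), P(Y > 5) = P(X ≤ 3).
  k=0: C(5,0)·0.71^0·0.29^5 = 0.002051
  k=1: C(5,1)·0.71^1·0.29^4 = 0.025108
  k=2: C(5,2)·0.71^2·0.29^3 = 0.122945
  k=3: C(5,3)·0.71^3·0.29^2 = 0.301003
P(X ≤ 3) = 0.451108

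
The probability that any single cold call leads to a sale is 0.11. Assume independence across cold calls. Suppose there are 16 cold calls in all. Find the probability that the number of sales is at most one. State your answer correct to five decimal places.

0.46142

X ~ Binomial(16, 0.11); P(X ≤ 1) = Σ C(16,k) p^k (1−p)^(16−k) over k:
  k=0: C(16,0)·0.11^0·0.89^16 = 0.1549673
  k=1: C(16,1)·0.11^1·0.89^15 = 0.3064522
Total = 0.4614195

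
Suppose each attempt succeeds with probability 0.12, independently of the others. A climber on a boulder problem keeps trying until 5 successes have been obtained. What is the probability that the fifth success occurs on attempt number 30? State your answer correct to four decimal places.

0.0242

Y = trial on which the fifth success occurs; negative binomial, r=5, p=0.12.
P(Y=30) = C(29,4) · p^5 · (1−p)^25
= 23751 · 2.4883e-05 · 0.040932 = 0.024191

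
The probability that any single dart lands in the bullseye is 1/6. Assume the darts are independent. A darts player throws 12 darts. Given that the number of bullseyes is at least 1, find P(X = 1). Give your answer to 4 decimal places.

0.3032

X ~ Binomial(12, 0.166667). Want P(X=1 | X≥1) = P(X=1) / P(X≥1).
P(X=1) = C(12,1)·0.166667^1·0.833333^11 = 0.269176
P(X≥1) = 1 − 0.112157 = 0.887843
Ratio = 0.269176 / 0.887843 = 0.303180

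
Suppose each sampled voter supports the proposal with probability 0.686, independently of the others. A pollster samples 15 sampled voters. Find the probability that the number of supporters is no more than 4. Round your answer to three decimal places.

0.001

X ~ Binomial(15, 0.686); P(X ≤ 4) = Σ C(15,k) p^k (1−p)^(15−k) over k:
  k=0: C(15,0)·0.686^0·0.314^15 = 0.00000
  k=1: C(15,1)·0.686^1·0.314^14 = 0.00000
  k=2: C(15,2)·0.686^2·0.314^13 = 0.00001
  k=3: C(15,3)·0.686^3·0.314^12 = 0.00013
  k=4: C(15,4)·0.686^4·0.314^11 = 0.00088
Total = 0.00103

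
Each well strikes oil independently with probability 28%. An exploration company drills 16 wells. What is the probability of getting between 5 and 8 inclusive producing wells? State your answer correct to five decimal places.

0.46250

X ~ Binomial(16, 0.28); P(5 ≤ X ≤ 8) = Σ C(16,k) p^k (1−p)^(16−k) over k:
  k=5: C(16,5)·0.28^5·0.72^11 = 0.2026424
  k=6: C(16,6)·0.28^6·0.72^10 = 0.1444765
  k=7: C(16,7)·0.28^7·0.72^9 = 0.0802647
  k=8: C(16,8)·0.28^8·0.72^8 = 0.0351158
Total = 0.4624994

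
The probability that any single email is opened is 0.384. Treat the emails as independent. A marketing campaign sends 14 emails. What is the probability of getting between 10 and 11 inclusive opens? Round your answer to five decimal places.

X ~ Binomial(14, 0.384); P(10 ≤ X ≤ 11) = Σ C(14,k) p^k (1−p)^(14−k) over k:
  k=10: C(14,10)·0.384^10·0.616^4 = 0.0100478
  k=11: C(14,11)·0.384^11·0.616^3 = 0.0022777
Total = 0.0123254

0.01233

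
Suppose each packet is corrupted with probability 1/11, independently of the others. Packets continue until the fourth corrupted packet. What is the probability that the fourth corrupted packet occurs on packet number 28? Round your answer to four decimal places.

0.0203

Y = trial on which the fourth success occurs; negative binomial, r=4, p=0.090909.
P(Y=28) = C(27,3) · p^4 · (1−p)^24
= 2925 · 6.8301e-05 · 0.10153 = 0.020283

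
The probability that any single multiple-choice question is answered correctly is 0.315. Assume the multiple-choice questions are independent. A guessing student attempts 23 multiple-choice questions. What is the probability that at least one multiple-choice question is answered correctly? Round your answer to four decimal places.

0.9998

P(at least one) = 1 − P(none) = 1 − (1 − 0.315)^23
= 1 − 0.000166 = 0.999834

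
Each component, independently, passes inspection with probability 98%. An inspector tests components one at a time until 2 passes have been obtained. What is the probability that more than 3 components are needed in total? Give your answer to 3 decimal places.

Needing more than 3 components ⇔ fewer than 2 successes in the first 3. With X ~ Binomial(3, 0.98), P(Y > 3) = P(X ≤ 1).
  k=0: C(3,0)·0.98^0·0.02^3 = 0.00001
  k=1: C(3,1)·0.98^1·0.02^2 = 0.00118
P(X ≤ 1) = 0.00118

0.001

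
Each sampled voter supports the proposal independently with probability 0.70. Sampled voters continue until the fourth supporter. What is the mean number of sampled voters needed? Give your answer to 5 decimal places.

Y = total sampled voters until the fourth success; negative binomial with r=4, p=0.70.
E[Y] = r / p = 4 / 0.70 = 5.7142857

5.71429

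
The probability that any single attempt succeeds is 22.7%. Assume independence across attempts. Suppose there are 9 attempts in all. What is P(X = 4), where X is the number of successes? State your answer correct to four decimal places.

X ~ Binomial(n=9, p=0.227).
P(X=4) = C(9,4) · p^4 · (1−p)^5
= 126 · 0.0026552 · 0.27599 = 0.092336

0.0923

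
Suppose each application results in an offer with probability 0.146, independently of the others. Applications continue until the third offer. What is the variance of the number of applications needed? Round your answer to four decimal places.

120.1914

Y = total applications until the third success; negative binomial with r=3, p=0.146.
Var(Y) = r(1−p)/p² = 3·0.854 / 0.146² = 120.191406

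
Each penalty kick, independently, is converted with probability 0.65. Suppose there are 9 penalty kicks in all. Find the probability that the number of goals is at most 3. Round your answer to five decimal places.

0.05359

X ~ Binomial(9, 0.65); P(X ≤ 3) = Σ C(9,k) p^k (1−p)^(9−k) over k:
  k=0: C(9,0)·0.65^0·0.35^9 = 0.0000788
  k=1: C(9,1)·0.65^1·0.35^8 = 0.0013173
  k=2: C(9,2)·0.65^2·0.35^7 = 0.0097860
  k=3: C(9,3)·0.65^3·0.35^6 = 0.0424060
Total = 0.0535882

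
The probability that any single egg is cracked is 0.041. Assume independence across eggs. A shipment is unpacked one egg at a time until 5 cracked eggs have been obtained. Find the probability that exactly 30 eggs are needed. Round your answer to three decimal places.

0.001

Y = trial on which the fifth success occurs; negative binomial, r=5, p=0.041.
P(Y=30) = C(29,4) · p^5 · (1−p)^25
= 23751 · 1.1586e-07 · 0.35113 = 0.00097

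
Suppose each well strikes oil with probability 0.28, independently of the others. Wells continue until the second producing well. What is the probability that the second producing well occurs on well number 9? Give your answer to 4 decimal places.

Y = trial on which the second success occurs; negative binomial, r=2, p=0.28.
P(Y=9) = C(8,1) · p^2 · (1−p)^7
= 8 · 0.0784 · 0.10031 = 0.062912

0.0629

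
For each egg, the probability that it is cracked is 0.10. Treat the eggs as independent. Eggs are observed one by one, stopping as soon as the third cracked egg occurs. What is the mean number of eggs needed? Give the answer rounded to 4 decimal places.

30.0000

Y = total eggs until the third success; negative binomial with r=3, p=0.10.
E[Y] = r / p = 3 / 0.10 = 30.000000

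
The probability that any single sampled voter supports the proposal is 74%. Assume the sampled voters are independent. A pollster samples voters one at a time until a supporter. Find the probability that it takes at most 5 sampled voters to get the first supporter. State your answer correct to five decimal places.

Y = number of sampled voters to the first success; geometric, p = 0.74.
P(Y ≤ 5) = 1 − (1−p)^5 = 1 − 0.0011881 = 0.9988119

0.99881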